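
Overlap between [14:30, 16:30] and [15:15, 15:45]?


30 minutes

Meeting A: 870-990 (in minutes from midnight)
Meeting B: 915-945
Overlap start = max(870, 915) = 915
Overlap end = min(990, 945) = 945
Overlap = max(0, 945 - 915) = 30 min


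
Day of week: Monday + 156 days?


Start: Monday (index 0)
(0 + 156) mod 7
= 156 mod 7
= 2
Index 2 → Wednesday

Wednesday


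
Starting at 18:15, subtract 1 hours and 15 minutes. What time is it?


Start: 1095 minutes from midnight
Subtract: 75 minutes
Remaining: 1095 - 75 = 1020
Hours: 17, Minutes: 0

17:00


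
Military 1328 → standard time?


1:28 PM

Hour: 13
13 - 12 = 1 → PM


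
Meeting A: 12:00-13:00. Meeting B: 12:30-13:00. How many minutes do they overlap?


30 minutes

Meeting A: 720-780 (in minutes from midnight)
Meeting B: 750-780
Overlap start = max(720, 750) = 750
Overlap end = min(780, 780) = 780
Overlap = max(0, 780 - 750) = 30 min


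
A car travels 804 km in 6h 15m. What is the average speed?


128.6 km/h

Distance: 804 km
Time: 6h 15m = 375 min = 375/60 = 25/4 hours
Speed = 804 ÷ (25/4) = 804 × 4 / 25 = 3216/25 ≈ 128.6 km/h


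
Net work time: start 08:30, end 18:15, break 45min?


9h 0m (540 minutes)

Total time = (18×60+15) - (8×60+30)
= 1095 - 510 = 585 min
Minus break: 585 - 45 = 540 min
= 9h 0m


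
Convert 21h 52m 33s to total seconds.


78753 seconds

Hours: 21 × 3600 = 75600
Minutes: 52 × 60 = 3120
Seconds: 33
Total = 75600 + 3120 + 33 = 78753


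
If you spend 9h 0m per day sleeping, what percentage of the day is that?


37.5%

Time: 540 minutes
Day: 1440 minutes
Percentage = (540/1440) × 100 = 37.5%


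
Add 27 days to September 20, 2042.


Start: September 20, 2042
Add 27 days
September 20 → October 1: 30 - 20 + 1 = 11 days (27 - 11 = 16 left)
October 1 + 16 = October 17, 2042

October 17, 2042


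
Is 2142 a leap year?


No

Rules: divisible by 4 AND (not by 100 OR by 400)
2142 ÷ 4 = 535 remainder 2 → not divisible by 4
Not divisible by 4 → not a leap year


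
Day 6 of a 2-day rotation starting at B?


Shifts: A, B
Start: B (index 1)
Day 6: (1 + 6 - 1) mod 2
= 6 mod 2
= 0
Index 0 → shift A

Shift A


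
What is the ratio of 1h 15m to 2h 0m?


5:8 (0.63)

Duration 1: 75 minutes
Duration 2: 120 minutes
Ratio = 75:120
GCD = 15
Simplified = 5:8
As a decimal: 5/8 ≈ 0.63


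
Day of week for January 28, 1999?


Zeller's congruence:
q=28, m=13, k=98, j=19
h = (28 + ⌊13×14/5⌋ + 98 + ⌊98/4⌋ + ⌊19/4⌋ - 2×19) mod 7
= (28 + 36 + 98 + 24 + 4 - 38) mod 7
= 152 mod 7 = 5
h=5 → Thursday

Thursday


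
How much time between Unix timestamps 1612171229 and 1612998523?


Difference = 1612998523 - 1612171229 = 827294 seconds
In hours: 827294 / 3600 ≈ 229.8
In days: 827294 / 86400 ≈ 9.58

827294 seconds (229.8 hours / 9.58 days)


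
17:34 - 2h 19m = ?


Start: 1054 minutes from midnight
Subtract: 139 minutes
Remaining: 1054 - 139 = 915
Hours: 15, Minutes: 15

15:15


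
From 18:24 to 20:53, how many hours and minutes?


End time in minutes: 20×60 + 53 = 1253
Start time in minutes: 18×60 + 24 = 1104
Difference = 1253 - 1104 = 149 minutes
= 2 hours 29 minutes

2h 29m


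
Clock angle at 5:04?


128.0°

Hour hand = 5×30 + 4×0.5 = 152.0°
Minute hand = 4×6 = 24°
Difference = |152.0 - 24| = 128.0°


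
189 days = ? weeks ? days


27 weeks 0 days

Weeks: 189 ÷ 7 = 27 remainder 0


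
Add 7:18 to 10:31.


17:49

Start: 631 minutes from midnight
Add: 438 minutes
Total: 1069 minutes
Hours: 1069 ÷ 60 = 17 remainder 49


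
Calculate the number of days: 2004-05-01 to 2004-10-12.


164 days

From May 1, 2004 to October 12, 2004
Rest of May 2004: 31 - 1 = 30
Full months: June 30, July 31, August 31, September 30
Days into October 2004: 12
Total = 30 + 30 + 31 + 31 + 30 + 12 = 164 days


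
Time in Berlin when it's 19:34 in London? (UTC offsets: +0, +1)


20:34

Time difference = UTC+1 - UTC+0 = +1 hours
New hour = (19 + 1) mod 24
= 20 mod 24 = 20
Minutes unchanged → 20:34


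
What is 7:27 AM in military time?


Input: 7:27 AM
AM hour stays: 7

07:27


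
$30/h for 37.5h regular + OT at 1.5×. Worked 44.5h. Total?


$1440.00

Regular: 37.5h × $30 = $1125.00
Overtime: 44.5 - 37.5 = 7.0h
OT pay: 7.0h × $30 × 1.5 = $315.00
Total = $1125.00 + $315.00 = $1440.00


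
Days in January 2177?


Month: January (month 1)
January has 31 days

31 days


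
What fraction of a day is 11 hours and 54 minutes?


Total minutes: 11×60 + 54 = 714
Day = 24×60 = 1440 minutes
Fraction = 714/1440 ≈ 0.4958
As a percentage: 714/1440 × 100 ≈ 49.58%

0.4958 (49.58%)


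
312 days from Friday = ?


Start: Friday (index 4)
(4 + 312) mod 7
= 316 mod 7
= 1
Index 1 → Tuesday

Tuesday


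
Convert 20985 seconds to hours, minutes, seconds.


5h 49m 45s

Hours: 20985 ÷ 3600 = 5 remainder 2985
Minutes: 2985 ÷ 60 = 49 remainder 45
Seconds: 45


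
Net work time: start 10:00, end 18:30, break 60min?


7h 30m (450 minutes)

Total time = (18×60+30) - (10×60+0)
= 1110 - 600 = 510 min
Minus break: 510 - 60 = 450 min
= 7h 30m


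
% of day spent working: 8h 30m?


35.4%

Time: 510 minutes
Day: 1440 minutes
Percentage = (510/1440) × 100 ≈ 35.4%


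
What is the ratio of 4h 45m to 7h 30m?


Duration 1: 285 minutes
Duration 2: 450 minutes
Ratio = 285:450
GCD = 15
Simplified = 19:30
As a decimal: 19/30 ≈ 0.63

19:30 (0.63)


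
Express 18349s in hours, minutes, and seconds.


5h 5m 49s

Hours: 18349 ÷ 3600 = 5 remainder 349
Minutes: 349 ÷ 60 = 5 remainder 49
Seconds: 49


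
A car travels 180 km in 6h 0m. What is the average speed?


30.0 km/h

Distance: 180 km
Time: 6 hours
Speed = 180 / 6 = 30.0 km/h


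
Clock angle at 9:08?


Hour hand = 9×30 + 8×0.5 = 274.0°
Minute hand = 8×6 = 48°
Difference = |274.0 - 48| = 226.0°
Since > 180°: 360 - 226.0 = 134.0°

134.0°


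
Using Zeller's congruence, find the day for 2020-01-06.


Zeller's congruence:
q=6, m=13, k=19, j=20
h = (6 + ⌊13×14/5⌋ + 19 + ⌊19/4⌋ + ⌊20/4⌋ - 2×20) mod 7
= (6 + 36 + 19 + 4 + 5 - 40) mod 7
= 30 mod 7 = 2
h=2 → Monday

Monday


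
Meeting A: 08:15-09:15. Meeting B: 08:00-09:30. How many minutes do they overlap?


60 minutes

Meeting A: 495-555 (in minutes from midnight)
Meeting B: 480-570
Overlap start = max(495, 480) = 495
Overlap end = min(555, 570) = 555
Overlap = max(0, 555 - 495) = 60 min


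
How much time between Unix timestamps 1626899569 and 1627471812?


Difference = 1627471812 - 1626899569 = 572243 seconds
In hours: 572243 / 3600 ≈ 159.0
In days: 572243 / 86400 ≈ 6.62

572243 seconds (159.0 hours / 6.62 days)


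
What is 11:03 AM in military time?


Input: 11:03 AM
AM hour stays: 11

11:03


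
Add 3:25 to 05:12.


Start: 312 minutes from midnight
Add: 205 minutes
Total: 517 minutes
Hours: 517 ÷ 60 = 8 remainder 37

08:37


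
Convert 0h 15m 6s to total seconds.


906 seconds

Hours: 0 × 3600 = 0
Minutes: 15 × 60 = 900
Seconds: 6
Total = 0 + 900 + 6 = 906


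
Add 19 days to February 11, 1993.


March 2, 1993

Start: February 11, 1993
Add 19 days
February 11 → March 1: 28 - 11 + 1 = 18 days (19 - 18 = 1 left)
March 1 + 1 = March 2, 1993


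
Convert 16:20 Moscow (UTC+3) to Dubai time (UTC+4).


Time difference = UTC+4 - UTC+3 = +1 hours
New hour = (16 + 1) mod 24
= 17 mod 24 = 17
Minutes unchanged → 17:20

17:20


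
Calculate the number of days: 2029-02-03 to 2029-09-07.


216 days

From February 3, 2029 to September 7, 2029
Rest of February 2029: 28 - 3 = 25
Full months: March 31, April 30, May 31, June 30, July 31, August 31
Days into September 2029: 7
Total = 25 + 31 + 30 + 31 + 30 + 31 + 31 + 7 = 216 days


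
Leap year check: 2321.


Rules: divisible by 4 AND (not by 100 OR by 400)
2321 ÷ 4 = 580 remainder 1 → not divisible by 4
Not divisible by 4 → not a leap year

No


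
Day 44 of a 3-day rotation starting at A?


Shift B

Shifts: A, B, C
Start: A (index 0)
Day 44: (0 + 44 - 1) mod 3
= 43 mod 3
= 1
Index 1 → shift B


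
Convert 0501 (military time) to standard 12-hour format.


5:01 AM

Hour: 5
5 < 12 → AM


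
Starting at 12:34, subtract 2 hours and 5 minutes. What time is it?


Start: 754 minutes from midnight
Subtract: 125 minutes
Remaining: 754 - 125 = 629
Hours: 10, Minutes: 29

10:29


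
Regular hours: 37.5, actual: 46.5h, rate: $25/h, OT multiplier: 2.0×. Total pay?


Regular: 37.5h × $25 = $937.50
Overtime: 46.5 - 37.5 = 9.0h
OT pay: 9.0h × $25 × 2.0 = $450.00
Total = $937.50 + $450.00 = $1387.50

$1387.50


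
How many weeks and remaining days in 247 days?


35 weeks 2 days

Weeks: 247 ÷ 7 = 35 remainder 2


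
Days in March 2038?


Month: March (month 3)
March has 31 days

31 days


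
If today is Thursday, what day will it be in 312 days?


Monday

Start: Thursday (index 3)
(3 + 312) mod 7
= 315 mod 7
= 0
Index 0 → Monday


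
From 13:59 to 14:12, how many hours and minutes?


0h 13m

End time in minutes: 14×60 + 12 = 852
Start time in minutes: 13×60 + 59 = 839
Difference = 852 - 839 = 13 minutes
= 0 hours 13 minutes


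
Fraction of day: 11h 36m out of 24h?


0.4833 (48.33%)

Total minutes: 11×60 + 36 = 696
Day = 24×60 = 1440 minutes
Fraction = 696/1440 ≈ 0.4833
As a percentage: 696/1440 × 100 ≈ 48.33%


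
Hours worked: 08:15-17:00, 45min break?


Total time = (17×60+0) - (8×60+15)
= 1020 - 495 = 525 min
Minus break: 525 - 45 = 480 min
= 8h 0m

8h 0m (480 minutes)


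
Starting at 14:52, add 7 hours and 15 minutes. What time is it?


Start: 892 minutes from midnight
Add: 435 minutes
Total: 1327 minutes
Hours: 1327 ÷ 60 = 22 remainder 7

22:07


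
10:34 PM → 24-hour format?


Input: 10:34 PM
PM: 10 + 12 = 22

22:34


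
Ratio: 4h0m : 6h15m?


16:25 (0.64)

Duration 1: 240 minutes
Duration 2: 375 minutes
Ratio = 240:375
GCD = 15
Simplified = 16:25
As a decimal: 16/25 = 0.64


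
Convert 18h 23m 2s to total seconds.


Hours: 18 × 3600 = 64800
Minutes: 23 × 60 = 1380
Seconds: 2
Total = 64800 + 1380 + 2 = 66182

66182 seconds


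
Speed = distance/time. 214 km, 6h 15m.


34.2 km/h

Distance: 214 km
Time: 6h 15m = 375 min = 375/60 = 25/4 hours
Speed = 214 ÷ (25/4) = 214 × 4 / 25 = 856/25 ≈ 34.2 km/h


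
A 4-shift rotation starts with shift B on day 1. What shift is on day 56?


Shifts: A, B, C, D
Start: B (index 1)
Day 56: (1 + 56 - 1) mod 4
= 56 mod 4
= 0
Index 0 → shift A

Shift A


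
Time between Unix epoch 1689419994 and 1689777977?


Difference = 1689777977 - 1689419994 = 357983 seconds
In hours: 357983 / 3600 ≈ 99.4
In days: 357983 / 86400 ≈ 4.14

357983 seconds (99.4 hours / 4.14 days)


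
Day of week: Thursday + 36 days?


Start: Thursday (index 3)
(3 + 36) mod 7
= 39 mod 7
= 4
Index 4 → Friday

Friday


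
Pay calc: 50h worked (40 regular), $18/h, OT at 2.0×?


Regular: 40h × $18 = $720.00
Overtime: 50 - 40 = 10h
OT pay: 10h × $18 × 2.0 = $360.00
Total = $720.00 + $360.00 = $1080.00

$1080.00


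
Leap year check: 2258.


No

Rules: divisible by 4 AND (not by 100 OR by 400)
2258 ÷ 4 = 564 remainder 2 → not divisible by 4
Not divisible by 4 → not a leap year


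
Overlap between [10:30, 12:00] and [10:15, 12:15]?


90 minutes

Meeting A: 630-720 (in minutes from midnight)
Meeting B: 615-735
Overlap start = max(630, 615) = 630
Overlap end = min(720, 735) = 720
Overlap = max(0, 720 - 630) = 90 min


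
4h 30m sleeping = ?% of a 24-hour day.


18.8%

Time: 270 minutes
Day: 1440 minutes
Percentage = (270/1440) × 100 ≈ 18.8%


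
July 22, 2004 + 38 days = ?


Start: July 22, 2004
Add 38 days
July 22 → August 1: 31 - 22 + 1 = 10 days (38 - 10 = 28 left)
August 1 + 28 = August 29, 2004

August 29, 2004


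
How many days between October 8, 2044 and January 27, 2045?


From October 8, 2044 to January 27, 2045
Rest of October 2044: 31 - 8 = 23
Full months: November 30, December 31
Days into January 2045: 27
Total = 23 + 30 + 31 + 27 = 111 days

111 days


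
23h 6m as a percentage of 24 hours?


0.9625 (96.25%)

Total minutes: 23×60 + 6 = 1386
Day = 24×60 = 1440 minutes
Fraction = 1386/1440 = 0.9625
As a percentage: 1386/1440 × 100 = 96.25%


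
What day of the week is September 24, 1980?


Zeller's congruence:
q=24, m=9, k=80, j=19
h = (24 + ⌊13×10/5⌋ + 80 + ⌊80/4⌋ + ⌊19/4⌋ - 2×19) mod 7
= (24 + 26 + 80 + 20 + 4 - 38) mod 7
= 116 mod 7 = 4
h=4 → Wednesday

Wednesday


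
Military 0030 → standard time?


12:30 AM

Hour: 0
0 → 12 AM (midnight)


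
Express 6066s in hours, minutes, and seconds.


Hours: 6066 ÷ 3600 = 1 remainder 2466
Minutes: 2466 ÷ 60 = 41 remainder 6
Seconds: 6

1h 41m 6s


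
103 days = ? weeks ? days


14 weeks 5 days

Weeks: 103 ÷ 7 = 14 remainder 5


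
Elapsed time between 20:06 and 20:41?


0h 35m

End time in minutes: 20×60 + 41 = 1241
Start time in minutes: 20×60 + 6 = 1206
Difference = 1241 - 1206 = 35 minutes
= 0 hours 35 minutes


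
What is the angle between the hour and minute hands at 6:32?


4.0°

Hour hand = 6×30 + 32×0.5 = 196.0°
Minute hand = 32×6 = 192°
Difference = |196.0 - 192| = 4.0°


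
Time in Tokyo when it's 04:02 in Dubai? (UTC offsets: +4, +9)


09:02

Time difference = UTC+9 - UTC+4 = +5 hours
New hour = (4 + 5) mod 24
= 9 mod 24 = 9
Minutes unchanged → 09:02


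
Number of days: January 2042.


Month: January (month 1)
January has 31 days

31 days


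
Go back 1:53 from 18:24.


16:31

Start: 1104 minutes from midnight
Subtract: 113 minutes
Remaining: 1104 - 113 = 991
Hours: 16, Minutes: 31


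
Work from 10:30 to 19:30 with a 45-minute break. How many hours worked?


Total time = (19×60+30) - (10×60+30)
= 1170 - 630 = 540 min
Minus break: 540 - 45 = 495 min
= 8h 15m

8h 15m (495 minutes)


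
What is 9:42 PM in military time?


Input: 9:42 PM
PM: 9 + 12 = 21

21:42


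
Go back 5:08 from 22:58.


17:50

Start: 1378 minutes from midnight
Subtract: 308 minutes
Remaining: 1378 - 308 = 1070
Hours: 17, Minutes: 50


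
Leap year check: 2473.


No

Rules: divisible by 4 AND (not by 100 OR by 400)
2473 ÷ 4 = 618 remainder 1 → not divisible by 4
Not divisible by 4 → not a leap year


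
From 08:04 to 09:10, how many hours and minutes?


End time in minutes: 9×60 + 10 = 550
Start time in minutes: 8×60 + 4 = 484
Difference = 550 - 484 = 66 minutes
= 1 hours 6 minutes

1h 6m


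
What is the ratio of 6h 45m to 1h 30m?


Duration 1: 405 minutes
Duration 2: 90 minutes
Ratio = 405:90
GCD = 45
Simplified = 9:2
As a decimal: 9/2 = 4.50

9:2 (4.50)


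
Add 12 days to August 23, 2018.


Start: August 23, 2018
Add 12 days
August 23 → September 1: 31 - 23 + 1 = 9 days (12 - 9 = 3 left)
September 1 + 3 = September 4, 2018

September 4, 2018


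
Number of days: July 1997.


31 days

Month: July (month 7)
July has 31 days


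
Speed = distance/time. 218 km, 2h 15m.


96.9 km/h

Distance: 218 km
Time: 2h 15m = 135 min = 135/60 = 9/4 hours
Speed = 218 ÷ (9/4) = 218 × 4 / 9 = 872/9 ≈ 96.9 km/h


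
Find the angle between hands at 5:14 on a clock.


Hour hand = 5×30 + 14×0.5 = 157.0°
Minute hand = 14×6 = 84°
Difference = |157.0 - 84| = 73.0°

73.0°


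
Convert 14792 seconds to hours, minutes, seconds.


4h 6m 32s

Hours: 14792 ÷ 3600 = 4 remainder 392
Minutes: 392 ÷ 60 = 6 remainder 32
Seconds: 32


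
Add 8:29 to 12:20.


20:49

Start: 740 minutes from midnight
Add: 509 minutes
Total: 1249 minutes
Hours: 1249 ÷ 60 = 20 remainder 49


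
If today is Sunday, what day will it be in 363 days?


Saturday

Start: Sunday (index 6)
(6 + 363) mod 7
= 369 mod 7
= 5
Index 5 → Saturday


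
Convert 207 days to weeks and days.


29 weeks 4 days

Weeks: 207 ÷ 7 = 29 remainder 4


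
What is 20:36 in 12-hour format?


Hour: 20
20 - 12 = 8 → PM

8:36 PM


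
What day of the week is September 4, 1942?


Friday

Zeller's congruence:
q=4, m=9, k=42, j=19
h = (4 + ⌊13×10/5⌋ + 42 + ⌊42/4⌋ + ⌊19/4⌋ - 2×19) mod 7
= (4 + 26 + 42 + 10 + 4 - 38) mod 7
= 48 mod 7 = 6
h=6 → Friday


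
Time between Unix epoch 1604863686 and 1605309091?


Difference = 1605309091 - 1604863686 = 445405 seconds
In hours: 445405 / 3600 ≈ 123.7
In days: 445405 / 86400 ≈ 5.16

445405 seconds (123.7 hours / 5.16 days)


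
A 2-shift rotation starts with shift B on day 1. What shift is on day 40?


Shifts: A, B
Start: B (index 1)
Day 40: (1 + 40 - 1) mod 2
= 40 mod 2
= 0
Index 0 → shift A

Shift A


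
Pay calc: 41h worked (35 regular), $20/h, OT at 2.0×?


Regular: 35h × $20 = $700.00
Overtime: 41 - 35 = 6h
OT pay: 6h × $20 × 2.0 = $240.00
Total = $700.00 + $240.00 = $940.00

$940.00


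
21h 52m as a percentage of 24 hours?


Total minutes: 21×60 + 52 = 1312
Day = 24×60 = 1440 minutes
Fraction = 1312/1440 ≈ 0.9111
As a percentage: 1312/1440 × 100 ≈ 91.11%

0.9111 (91.11%)


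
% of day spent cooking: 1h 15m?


Time: 75 minutes
Day: 1440 minutes
Percentage = (75/1440) × 100 ≈ 5.2%

5.2%


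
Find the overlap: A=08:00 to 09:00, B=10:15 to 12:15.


Meeting A: 480-540 (in minutes from midnight)
Meeting B: 615-735
Overlap start = max(480, 615) = 615
Overlap end = min(540, 735) = 540
Overlap = max(0, 540 - 615) = 0 min

0 minutes


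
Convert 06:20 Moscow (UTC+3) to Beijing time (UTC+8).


11:20

Time difference = UTC+8 - UTC+3 = +5 hours
New hour = (6 + 5) mod 24
= 11 mod 24 = 11
Minutes unchanged → 11:20


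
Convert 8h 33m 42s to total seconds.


30822 seconds

Hours: 8 × 3600 = 28800
Minutes: 33 × 60 = 1980
Seconds: 42
Total = 28800 + 1980 + 42 = 30822


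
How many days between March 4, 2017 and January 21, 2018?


323 days

From March 4, 2017 to January 21, 2018
Rest of March 2017: 31 - 4 = 27
Full months: April 30, May 31, June 30, July 31, August 31, September 30, October 31, November 30, December 31
Days into January 2018: 21
Total = 27 + 30 + 31 + 30 + 31 + 31 + 30 + 31 + 30 + 31 + 21 = 323 days


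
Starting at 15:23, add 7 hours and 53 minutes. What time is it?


Start: 923 minutes from midnight
Add: 473 minutes
Total: 1396 minutes
Hours: 1396 ÷ 60 = 23 remainder 16

23:16


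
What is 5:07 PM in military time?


17:07

Input: 5:07 PM
PM: 5 + 12 = 17


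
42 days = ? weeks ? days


6 weeks 0 days

Weeks: 42 ÷ 7 = 6 remainder 0


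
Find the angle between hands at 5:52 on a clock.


Hour hand = 5×30 + 52×0.5 = 176.0°
Minute hand = 52×6 = 312°
Difference = |176.0 - 312| = 136.0°

136.0°


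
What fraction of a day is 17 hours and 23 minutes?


0.7243 (72.43%)

Total minutes: 17×60 + 23 = 1043
Day = 24×60 = 1440 minutes
Fraction = 1043/1440 ≈ 0.7243
As a percentage: 1043/1440 × 100 ≈ 72.43%


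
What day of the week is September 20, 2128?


Monday

Zeller's congruence:
q=20, m=9, k=28, j=21
h = (20 + ⌊13×10/5⌋ + 28 + ⌊28/4⌋ + ⌊21/4⌋ - 2×21) mod 7
= (20 + 26 + 28 + 7 + 5 - 42) mod 7
= 44 mod 7 = 2
h=2 → Monday


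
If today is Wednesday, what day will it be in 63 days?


Wednesday

Start: Wednesday (index 2)
(2 + 63) mod 7
= 65 mod 7
= 2
Index 2 → Wednesday


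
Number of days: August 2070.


31 days

Month: August (month 8)
August has 31 days


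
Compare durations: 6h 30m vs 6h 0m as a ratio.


Duration 1: 390 minutes
Duration 2: 360 minutes
Ratio = 390:360
GCD = 30
Simplified = 13:12
As a decimal: 13/12 ≈ 1.08

13:12 (1.08)


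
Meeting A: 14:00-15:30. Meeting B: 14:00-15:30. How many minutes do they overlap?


90 minutes

Meeting A: 840-930 (in minutes from midnight)
Meeting B: 840-930
Overlap start = max(840, 840) = 840
Overlap end = min(930, 930) = 930
Overlap = max(0, 930 - 840) = 90 min


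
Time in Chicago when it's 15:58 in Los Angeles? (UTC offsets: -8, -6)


17:58

Time difference = UTC-6 - UTC-8 = +2 hours
New hour = (15 + 2) mod 24
= 17 mod 24 = 17
Minutes unchanged → 17:58


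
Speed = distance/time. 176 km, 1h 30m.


Distance: 176 km
Time: 1h 30m = 90 min = 90/60 = 3/2 hours
Speed = 176 ÷ (3/2) = 176 × 2 / 3 = 352/3 ≈ 117.3 km/h

117.3 km/h


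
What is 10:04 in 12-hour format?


Hour: 10
10 < 12 → AM

10:04 AM


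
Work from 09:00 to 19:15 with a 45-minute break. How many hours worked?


Total time = (19×60+15) - (9×60+0)
= 1155 - 540 = 615 min
Minus break: 615 - 45 = 570 min
= 9h 30m

9h 30m (570 minutes)


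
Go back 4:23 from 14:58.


10:35

Start: 898 minutes from midnight
Subtract: 263 minutes
Remaining: 898 - 263 = 635
Hours: 10, Minutes: 35


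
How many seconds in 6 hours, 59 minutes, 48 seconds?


Hours: 6 × 3600 = 21600
Minutes: 59 × 60 = 3540
Seconds: 48
Total = 21600 + 3540 + 48 = 25188

25188 seconds


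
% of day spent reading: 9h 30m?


Time: 570 minutes
Day: 1440 minutes
Percentage = (570/1440) × 100 ≈ 39.6%

39.6%


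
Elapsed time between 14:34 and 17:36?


3h 2m

End time in minutes: 17×60 + 36 = 1056
Start time in minutes: 14×60 + 34 = 874
Difference = 1056 - 874 = 182 minutes
= 3 hours 2 minutes


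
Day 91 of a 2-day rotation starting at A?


Shift A

Shifts: A, B
Start: A (index 0)
Day 91: (0 + 91 - 1) mod 2
= 90 mod 2
= 0
Index 0 → shift A


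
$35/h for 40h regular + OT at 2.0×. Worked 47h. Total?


$1890.00

Regular: 40h × $35 = $1400.00
Overtime: 47 - 40 = 7h
OT pay: 7h × $35 × 2.0 = $490.00
Total = $1400.00 + $490.00 = $1890.00


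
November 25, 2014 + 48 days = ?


Start: November 25, 2014
Add 48 days
November 25 → December 1: 30 - 25 + 1 = 6 days (48 - 6 = 42 left)
December 1 → January 1: 31 - 1 + 1 = 31 days (42 - 31 = 11 left)
January 1 + 11 = January 12, 2015

January 12, 2015


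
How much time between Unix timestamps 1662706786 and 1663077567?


Difference = 1663077567 - 1662706786 = 370781 seconds
In hours: 370781 / 3600 ≈ 103.0
In days: 370781 / 86400 ≈ 4.29

370781 seconds (103.0 hours / 4.29 days)


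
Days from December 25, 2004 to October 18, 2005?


From December 25, 2004 to October 18, 2005
Rest of December 2004: 31 - 25 = 6
Full months: January 31, February 2005 28, March 31, April 30, May 31, June 30, July 31, August 31, September 30
Days into October 2005: 18
Total = 6 + 31 + 28 + 31 + 30 + 31 + 30 + 31 + 31 + 30 + 18 = 297 days

297 days


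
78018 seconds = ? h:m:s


Hours: 78018 ÷ 3600 = 21 remainder 2418
Minutes: 2418 ÷ 60 = 40 remainder 18
Seconds: 18

21h 40m 18s


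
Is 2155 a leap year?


No

Rules: divisible by 4 AND (not by 100 OR by 400)
2155 ÷ 4 = 538 remainder 3 → not divisible by 4
Not divisible by 4 → not a leap year


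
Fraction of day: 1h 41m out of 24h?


Total minutes: 1×60 + 41 = 101
Day = 24×60 = 1440 minutes
Fraction = 101/1440 ≈ 0.0701
As a percentage: 101/1440 × 100 ≈ 7.01%

0.0701 (7.01%)


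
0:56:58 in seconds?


Hours: 0 × 3600 = 0
Minutes: 56 × 60 = 3360
Seconds: 58
Total = 0 + 3360 + 58 = 3418

3418 seconds


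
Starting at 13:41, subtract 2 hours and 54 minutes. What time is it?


Start: 821 minutes from midnight
Subtract: 174 minutes
Remaining: 821 - 174 = 647
Hours: 10, Minutes: 47

10:47


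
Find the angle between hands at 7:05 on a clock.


177.5°

Hour hand = 7×30 + 5×0.5 = 212.5°
Minute hand = 5×6 = 30°
Difference = |212.5 - 30| = 182.5°
Since > 180°: 360 - 182.5 = 177.5°


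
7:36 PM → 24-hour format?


Input: 7:36 PM
PM: 7 + 12 = 19

19:36


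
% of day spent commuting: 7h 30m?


31.3%

Time: 450 minutes
Day: 1440 minutes
Percentage = (450/1440) × 100 ≈ 31.3%


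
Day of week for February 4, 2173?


Zeller's congruence:
q=4, m=14, k=72, j=21
h = (4 + ⌊13×15/5⌋ + 72 + ⌊72/4⌋ + ⌊21/4⌋ - 2×21) mod 7
= (4 + 39 + 72 + 18 + 5 - 42) mod 7
= 96 mod 7 = 5
h=5 → Thursday

Thursday


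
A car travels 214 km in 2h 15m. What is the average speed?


Distance: 214 km
Time: 2h 15m = 135 min = 135/60 = 9/4 hours
Speed = 214 ÷ (9/4) = 214 × 4 / 9 = 856/9 ≈ 95.1 km/h

95.1 km/h


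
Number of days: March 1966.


Month: March (month 3)
March has 31 days

31 days


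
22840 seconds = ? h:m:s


Hours: 22840 ÷ 3600 = 6 remainder 1240
Minutes: 1240 ÷ 60 = 20 remainder 40
Seconds: 40

6h 20m 40s


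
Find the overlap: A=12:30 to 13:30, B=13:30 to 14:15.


Meeting A: 750-810 (in minutes from midnight)
Meeting B: 810-855
Overlap start = max(750, 810) = 810
Overlap end = min(810, 855) = 810
Overlap = max(0, 810 - 810) = 0 min

0 minutes


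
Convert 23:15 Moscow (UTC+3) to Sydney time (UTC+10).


Time difference = UTC+10 - UTC+3 = +7 hours
New hour = (23 + 7) mod 24
= 30 mod 24 = 6
Minutes unchanged → 06:15; 30 ≥ 24 → next day

06:15 (next day)


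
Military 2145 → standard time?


Hour: 21
21 - 12 = 9 → PM

9:45 PM


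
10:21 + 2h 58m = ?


Start: 621 minutes from midnight
Add: 178 minutes
Total: 799 minutes
Hours: 799 ÷ 60 = 13 remainder 19

13:19


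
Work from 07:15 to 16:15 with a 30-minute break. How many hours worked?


Total time = (16×60+15) - (7×60+15)
= 975 - 435 = 540 min
Minus break: 540 - 30 = 510 min
= 8h 30m

8h 30m (510 minutes)


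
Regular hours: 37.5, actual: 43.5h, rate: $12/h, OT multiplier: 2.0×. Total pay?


$594.00

Regular: 37.5h × $12 = $450.00
Overtime: 43.5 - 37.5 = 6.0h
OT pay: 6.0h × $12 × 2.0 = $144.00
Total = $450.00 + $144.00 = $594.00


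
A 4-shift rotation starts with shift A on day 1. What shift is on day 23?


Shifts: A, B, C, D
Start: A (index 0)
Day 23: (0 + 23 - 1) mod 4
= 22 mod 4
= 2
Index 2 → shift C

Shift C


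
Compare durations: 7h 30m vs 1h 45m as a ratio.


Duration 1: 450 minutes
Duration 2: 105 minutes
Ratio = 450:105
GCD = 15
Simplified = 30:7
As a decimal: 30/7 ≈ 4.29

30:7 (4.29)


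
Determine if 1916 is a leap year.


Rules: divisible by 4 AND (not by 100 OR by 400)
1916 ÷ 4 = 479 exactly → divisible by 4
1916 ÷ 100 = 19 remainder 16 → not divisible by 100
Divisible by 4 but not by 100 → leap year

Yes


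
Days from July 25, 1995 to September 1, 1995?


From July 25, 1995 to September 1, 1995
Rest of July 1995: 31 - 25 = 6
Full months: August 31
Days into September 1995: 1
Total = 6 + 31 + 1 = 38 days

38 days


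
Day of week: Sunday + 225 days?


Monday

Start: Sunday (index 6)
(6 + 225) mod 7
= 231 mod 7
= 0
Index 0 → Monday


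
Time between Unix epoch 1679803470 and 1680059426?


Difference = 1680059426 - 1679803470 = 255956 seconds
In hours: 255956 / 3600 ≈ 71.1
In days: 255956 / 86400 ≈ 2.96

255956 seconds (71.1 hours / 2.96 days)


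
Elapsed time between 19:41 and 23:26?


3h 45m

End time in minutes: 23×60 + 26 = 1406
Start time in minutes: 19×60 + 41 = 1181
Difference = 1406 - 1181 = 225 minutes
= 3 hours 45 minutes


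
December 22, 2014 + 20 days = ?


Start: December 22, 2014
Add 20 days
December 22 → January 1: 31 - 22 + 1 = 10 days (20 - 10 = 10 left)
January 1 + 10 = January 11, 2015

January 11, 2015


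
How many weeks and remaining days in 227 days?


Weeks: 227 ÷ 7 = 32 remainder 3

32 weeks 3 days


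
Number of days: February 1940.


Month: February (month 2)
February: 28 or 29 (leap year)
1940 leap year? Yes

29 days


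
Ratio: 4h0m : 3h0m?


4:3 (1.33)

Duration 1: 240 minutes
Duration 2: 180 minutes
Ratio = 240:180
GCD = 60
Simplified = 4:3
As a decimal: 4/3 ≈ 1.33


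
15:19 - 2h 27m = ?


12:52

Start: 919 minutes from midnight
Subtract: 147 minutes
Remaining: 919 - 147 = 772
Hours: 12, Minutes: 52


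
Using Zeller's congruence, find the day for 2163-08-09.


Zeller's congruence:
q=9, m=8, k=63, j=21
h = (9 + ⌊13×9/5⌋ + 63 + ⌊63/4⌋ + ⌊21/4⌋ - 2×21) mod 7
= (9 + 23 + 63 + 15 + 5 - 42) mod 7
= 73 mod 7 = 3
h=3 → Tuesday

Tuesday


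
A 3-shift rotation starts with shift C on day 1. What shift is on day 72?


Shifts: A, B, C
Start: C (index 2)
Day 72: (2 + 72 - 1) mod 3
= 73 mod 3
= 1
Index 1 → shift B

Shift B


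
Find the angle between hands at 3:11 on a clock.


29.5°

Hour hand = 3×30 + 11×0.5 = 95.5°
Minute hand = 11×6 = 66°
Difference = |95.5 - 66| = 29.5°


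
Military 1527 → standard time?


Hour: 15
15 - 12 = 3 → PM

3:27 PM


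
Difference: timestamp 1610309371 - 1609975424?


333947 seconds (92.8 hours / 3.87 days)

Difference = 1610309371 - 1609975424 = 333947 seconds
In hours: 333947 / 3600 ≈ 92.8
In days: 333947 / 86400 ≈ 3.87


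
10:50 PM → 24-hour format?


Input: 10:50 PM
PM: 10 + 12 = 22

22:50


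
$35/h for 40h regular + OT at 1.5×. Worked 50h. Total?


Regular: 40h × $35 = $1400.00
Overtime: 50 - 40 = 10h
OT pay: 10h × $35 × 1.5 = $525.00
Total = $1400.00 + $525.00 = $1925.00

$1925.00


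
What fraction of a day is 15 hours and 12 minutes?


Total minutes: 15×60 + 12 = 912
Day = 24×60 = 1440 minutes
Fraction = 912/1440 ≈ 0.6333
As a percentage: 912/1440 × 100 ≈ 63.33%

0.6333 (63.33%)


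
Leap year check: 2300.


Rules: divisible by 4 AND (not by 100 OR by 400)
2300 ÷ 4 = 575 exactly → divisible by 4
2300 ÷ 100 = 23 exactly → divisible by 100
2300 ÷ 400 = 5 remainder 300 → not divisible by 400
Divisible by 100 but not by 400 → not a leap year

No


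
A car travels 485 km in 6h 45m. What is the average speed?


Distance: 485 km
Time: 6h 45m = 405 min = 405/60 = 27/4 hours
Speed = 485 ÷ (27/4) = 485 × 4 / 27 = 1940/27 ≈ 71.9 km/h

71.9 km/h


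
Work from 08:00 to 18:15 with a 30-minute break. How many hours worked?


Total time = (18×60+15) - (8×60+0)
= 1095 - 480 = 615 min
Minus break: 615 - 30 = 585 min
= 9h 45m

9h 45m (585 minutes)


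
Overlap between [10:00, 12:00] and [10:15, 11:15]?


Meeting A: 600-720 (in minutes from midnight)
Meeting B: 615-675
Overlap start = max(600, 615) = 615
Overlap end = min(720, 675) = 675
Overlap = max(0, 675 - 615) = 60 min

60 minutes


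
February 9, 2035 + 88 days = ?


Start: February 9, 2035
Add 88 days
February 9 → March 1: 28 - 9 + 1 = 20 days (88 - 20 = 68 left)
March 1 → April 1: 31 - 1 + 1 = 31 days (68 - 31 = 37 left)
April 1 → May 1: 30 - 1 + 1 = 30 days (37 - 30 = 7 left)
May 1 + 7 = May 8, 2035

May 8, 2035


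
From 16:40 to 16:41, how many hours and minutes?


0h 1m

End time in minutes: 16×60 + 41 = 1001
Start time in minutes: 16×60 + 40 = 1000
Difference = 1001 - 1000 = 1 minutes
= 0 hours 1 minutes


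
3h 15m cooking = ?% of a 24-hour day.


13.5%

Time: 195 minutes
Day: 1440 minutes
Percentage = (195/1440) × 100 ≈ 13.5%


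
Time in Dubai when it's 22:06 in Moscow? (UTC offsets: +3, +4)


23:06

Time difference = UTC+4 - UTC+3 = +1 hours
New hour = (22 + 1) mod 24
= 23 mod 24 = 23
Minutes unchanged → 23:06


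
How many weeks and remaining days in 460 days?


Weeks: 460 ÷ 7 = 65 remainder 5

65 weeks 5 days


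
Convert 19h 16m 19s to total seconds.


Hours: 19 × 3600 = 68400
Minutes: 16 × 60 = 960
Seconds: 19
Total = 68400 + 960 + 19 = 69379

69379 seconds


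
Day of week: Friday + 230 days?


Start: Friday (index 4)
(4 + 230) mod 7
= 234 mod 7
= 3
Index 3 → Thursday

Thursday


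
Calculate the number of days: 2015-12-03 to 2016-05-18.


167 days

From December 3, 2015 to May 18, 2016
Rest of December 2015: 31 - 3 = 28
Full months: January 31, February 2016 29, March 31, April 30
Days into May 2016: 18
Total = 28 + 31 + 29 + 31 + 30 + 18 = 167 days


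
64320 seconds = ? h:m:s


Hours: 64320 ÷ 3600 = 17 remainder 3120
Minutes: 3120 ÷ 60 = 52 remainder 0
Seconds: 0

17h 52m 0s


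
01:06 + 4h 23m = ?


05:29

Start: 66 minutes from midnight
Add: 263 minutes
Total: 329 minutes
Hours: 329 ÷ 60 = 5 remainder 29


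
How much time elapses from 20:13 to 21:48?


End time in minutes: 21×60 + 48 = 1308
Start time in minutes: 20×60 + 13 = 1213
Difference = 1308 - 1213 = 95 minutes
= 1 hours 35 minutes

1h 35m


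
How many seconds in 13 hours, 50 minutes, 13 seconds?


Hours: 13 × 3600 = 46800
Minutes: 50 × 60 = 3000
Seconds: 13
Total = 46800 + 3000 + 13 = 49813

49813 seconds


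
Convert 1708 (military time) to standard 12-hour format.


Hour: 17
17 - 12 = 5 → PM

5:08 PM


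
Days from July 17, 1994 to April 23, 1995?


280 days

From July 17, 1994 to April 23, 1995
Rest of July 1994: 31 - 17 = 14
Full months: August 31, September 30, October 31, November 30, December 31, January 31, February 1995 28, March 31
Days into April 1995: 23
Total = 14 + 31 + 30 + 31 + 30 + 31 + 31 + 28 + 31 + 23 = 280 days


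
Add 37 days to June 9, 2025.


July 16, 2025

Start: June 9, 2025
Add 37 days
June 9 → July 1: 30 - 9 + 1 = 22 days (37 - 22 = 15 left)
July 1 + 15 = July 16, 2025


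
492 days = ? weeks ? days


70 weeks 2 days

Weeks: 492 ÷ 7 = 70 remainder 2


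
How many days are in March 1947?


Month: March (month 3)
March has 31 days

31 days


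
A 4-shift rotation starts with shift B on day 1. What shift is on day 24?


Shifts: A, B, C, D
Start: B (index 1)
Day 24: (1 + 24 - 1) mod 4
= 24 mod 4
= 0
Index 0 → shift A

Shift A


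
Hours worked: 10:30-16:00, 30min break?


Total time = (16×60+0) - (10×60+30)
= 960 - 630 = 330 min
Minus break: 330 - 30 = 300 min
= 5h 0m

5h 0m (300 minutes)


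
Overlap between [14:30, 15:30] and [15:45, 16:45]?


Meeting A: 870-930 (in minutes from midnight)
Meeting B: 945-1005
Overlap start = max(870, 945) = 945
Overlap end = min(930, 1005) = 930
Overlap = max(0, 930 - 945) = 0 min

0 minutes


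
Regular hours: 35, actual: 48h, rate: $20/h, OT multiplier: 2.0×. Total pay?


$1220.00

Regular: 35h × $20 = $700.00
Overtime: 48 - 35 = 13h
OT pay: 13h × $20 × 2.0 = $520.00
Total = $700.00 + $520.00 = $1220.00


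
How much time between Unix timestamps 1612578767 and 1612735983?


Difference = 1612735983 - 1612578767 = 157216 seconds
In hours: 157216 / 3600 ≈ 43.7
In days: 157216 / 86400 ≈ 1.82

157216 seconds (43.7 hours / 1.82 days)


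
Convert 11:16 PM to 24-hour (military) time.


23:16

Input: 11:16 PM
PM: 11 + 12 = 23


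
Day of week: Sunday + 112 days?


Sunday

Start: Sunday (index 6)
(6 + 112) mod 7
= 118 mod 7
= 6
Index 6 → Sunday


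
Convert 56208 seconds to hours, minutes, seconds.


15h 36m 48s

Hours: 56208 ÷ 3600 = 15 remainder 2208
Minutes: 2208 ÷ 60 = 36 remainder 48
Seconds: 48


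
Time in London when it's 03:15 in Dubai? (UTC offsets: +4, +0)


Time difference = UTC+0 - UTC+4 = -4 hours
New hour = (3 -4) mod 24
= -1 mod 24 = 23
Minutes unchanged → 23:15; -1 < 0 → previous day

23:15 (previous day)


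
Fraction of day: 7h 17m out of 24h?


0.3035 (30.35%)

Total minutes: 7×60 + 17 = 437
Day = 24×60 = 1440 minutes
Fraction = 437/1440 ≈ 0.3035
As a percentage: 437/1440 × 100 ≈ 30.35%


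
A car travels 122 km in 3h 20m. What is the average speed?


Distance: 122 km
Time: 3h 20m = 200 min = 200/60 = 10/3 hours
Speed = 122 ÷ (10/3) = 122 × 3 / 10 = 366/10 = 36.6 km/h

36.6 km/h


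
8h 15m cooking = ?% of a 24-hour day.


Time: 495 minutes
Day: 1440 minutes
Percentage = (495/1440) × 100 ≈ 34.4%

34.4%


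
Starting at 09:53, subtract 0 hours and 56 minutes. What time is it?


Start: 593 minutes from midnight
Subtract: 56 minutes
Remaining: 593 - 56 = 537
Hours: 8, Minutes: 57

08:57


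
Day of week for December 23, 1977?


Zeller's congruence:
q=23, m=12, k=77, j=19
h = (23 + ⌊13×13/5⌋ + 77 + ⌊77/4⌋ + ⌊19/4⌋ - 2×19) mod 7
= (23 + 33 + 77 + 19 + 4 - 38) mod 7
= 118 mod 7 = 6
h=6 → Friday

Friday


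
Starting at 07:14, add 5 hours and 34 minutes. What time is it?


12:48

Start: 434 minutes from midnight
Add: 334 minutes
Total: 768 minutes
Hours: 768 ÷ 60 = 12 remainder 48


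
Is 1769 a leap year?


Rules: divisible by 4 AND (not by 100 OR by 400)
1769 ÷ 4 = 442 remainder 1 → not divisible by 4
Not divisible by 4 → not a leap year

No


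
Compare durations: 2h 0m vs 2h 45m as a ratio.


Duration 1: 120 minutes
Duration 2: 165 minutes
Ratio = 120:165
GCD = 15
Simplified = 8:11
As a decimal: 8/11 ≈ 0.73

8:11 (0.73)


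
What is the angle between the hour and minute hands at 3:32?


86.0°

Hour hand = 3×30 + 32×0.5 = 106.0°
Minute hand = 32×6 = 192°
Difference = |106.0 - 192| = 86.0°


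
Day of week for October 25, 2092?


Zeller's congruence:
q=25, m=10, k=92, j=20
h = (25 + ⌊13×11/5⌋ + 92 + ⌊92/4⌋ + ⌊20/4⌋ - 2×20) mod 7
= (25 + 28 + 92 + 23 + 5 - 40) mod 7
= 133 mod 7 = 0
h=0 → Saturday

Saturday


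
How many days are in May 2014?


Month: May (month 5)
May has 31 days

31 days


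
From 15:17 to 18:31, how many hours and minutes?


End time in minutes: 18×60 + 31 = 1111
Start time in minutes: 15×60 + 17 = 917
Difference = 1111 - 917 = 194 minutes
= 3 hours 14 minutes

3h 14m


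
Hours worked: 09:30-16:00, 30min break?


6h 0m (360 minutes)

Total time = (16×60+0) - (9×60+30)
= 960 - 570 = 390 min
Minus break: 390 - 30 = 360 min
= 6h 0m


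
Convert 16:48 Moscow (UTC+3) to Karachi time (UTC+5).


18:48

Time difference = UTC+5 - UTC+3 = +2 hours
New hour = (16 + 2) mod 24
= 18 mod 24 = 18
Minutes unchanged → 18:48


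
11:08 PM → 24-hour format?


23:08

Input: 11:08 PM
PM: 11 + 12 = 23


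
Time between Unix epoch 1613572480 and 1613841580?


269100 seconds (74.8 hours / 3.11 days)

Difference = 1613841580 - 1613572480 = 269100 seconds
In hours: 269100 / 3600 ≈ 74.8
In days: 269100 / 86400 ≈ 3.11


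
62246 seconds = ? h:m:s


17h 17m 26s

Hours: 62246 ÷ 3600 = 17 remainder 1046
Minutes: 1046 ÷ 60 = 17 remainder 26
Seconds: 26


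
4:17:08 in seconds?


15428 seconds

Hours: 4 × 3600 = 14400
Minutes: 17 × 60 = 1020
Seconds: 8
Total = 14400 + 1020 + 8 = 15428


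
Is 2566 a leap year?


No

Rules: divisible by 4 AND (not by 100 OR by 400)
2566 ÷ 4 = 641 remainder 2 → not divisible by 4
Not divisible by 4 → not a leap year


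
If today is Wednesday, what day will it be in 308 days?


Wednesday

Start: Wednesday (index 2)
(2 + 308) mod 7
= 310 mod 7
= 2
Index 2 → Wednesday


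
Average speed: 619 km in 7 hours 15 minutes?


Distance: 619 km
Time: 7h 15m = 435 min = 435/60 = 29/4 hours
Speed = 619 ÷ (29/4) = 619 × 4 / 29 = 2476/29 ≈ 85.4 km/h

85.4 km/h


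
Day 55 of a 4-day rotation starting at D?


Shifts: A, B, C, D
Start: D (index 3)
Day 55: (3 + 55 - 1) mod 4
= 57 mod 4
= 1
Index 1 → shift B

Shift B


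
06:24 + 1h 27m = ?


Start: 384 minutes from midnight
Add: 87 minutes
Total: 471 minutes
Hours: 471 ÷ 60 = 7 remainder 51

07:51


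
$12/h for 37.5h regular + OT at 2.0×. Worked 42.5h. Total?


$570.00

Regular: 37.5h × $12 = $450.00
Overtime: 42.5 - 37.5 = 5.0h
OT pay: 5.0h × $12 × 2.0 = $120.00
Total = $450.00 + $120.00 = $570.00


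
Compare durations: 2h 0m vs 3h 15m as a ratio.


8:13 (0.62)

Duration 1: 120 minutes
Duration 2: 195 minutes
Ratio = 120:195
GCD = 15
Simplified = 8:13
As a decimal: 8/13 ≈ 0.62


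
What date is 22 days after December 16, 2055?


Start: December 16, 2055
Add 22 days
December 16 → January 1: 31 - 16 + 1 = 16 days (22 - 16 = 6 left)
January 1 + 6 = January 7, 2056

January 7, 2056
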